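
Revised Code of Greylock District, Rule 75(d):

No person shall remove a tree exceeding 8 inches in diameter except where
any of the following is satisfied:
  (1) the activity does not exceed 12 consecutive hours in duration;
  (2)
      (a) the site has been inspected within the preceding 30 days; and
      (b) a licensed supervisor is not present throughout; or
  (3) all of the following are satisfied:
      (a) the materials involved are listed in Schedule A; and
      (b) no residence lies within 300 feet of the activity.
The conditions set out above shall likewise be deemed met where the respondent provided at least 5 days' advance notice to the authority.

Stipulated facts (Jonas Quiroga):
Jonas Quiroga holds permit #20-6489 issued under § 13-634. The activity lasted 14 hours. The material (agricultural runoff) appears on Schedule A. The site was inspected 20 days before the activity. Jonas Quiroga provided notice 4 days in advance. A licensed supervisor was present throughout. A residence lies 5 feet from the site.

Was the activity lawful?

No — unlawful.

(1) ≤ 12 hrs duration — not satisfied.
(a) site inspected — holds.
(b) not (supervisor present) — not met.
So (2) is not satisfied (T AND F).
(a) Schedule A material — met.
(b) no residence in 300 ft — not met.
(3) = T AND F = false.
Overall: F OR F OR F → false.
Exception (≥5 days' notice) — not satisfied.
Result: main false OR exception false → false.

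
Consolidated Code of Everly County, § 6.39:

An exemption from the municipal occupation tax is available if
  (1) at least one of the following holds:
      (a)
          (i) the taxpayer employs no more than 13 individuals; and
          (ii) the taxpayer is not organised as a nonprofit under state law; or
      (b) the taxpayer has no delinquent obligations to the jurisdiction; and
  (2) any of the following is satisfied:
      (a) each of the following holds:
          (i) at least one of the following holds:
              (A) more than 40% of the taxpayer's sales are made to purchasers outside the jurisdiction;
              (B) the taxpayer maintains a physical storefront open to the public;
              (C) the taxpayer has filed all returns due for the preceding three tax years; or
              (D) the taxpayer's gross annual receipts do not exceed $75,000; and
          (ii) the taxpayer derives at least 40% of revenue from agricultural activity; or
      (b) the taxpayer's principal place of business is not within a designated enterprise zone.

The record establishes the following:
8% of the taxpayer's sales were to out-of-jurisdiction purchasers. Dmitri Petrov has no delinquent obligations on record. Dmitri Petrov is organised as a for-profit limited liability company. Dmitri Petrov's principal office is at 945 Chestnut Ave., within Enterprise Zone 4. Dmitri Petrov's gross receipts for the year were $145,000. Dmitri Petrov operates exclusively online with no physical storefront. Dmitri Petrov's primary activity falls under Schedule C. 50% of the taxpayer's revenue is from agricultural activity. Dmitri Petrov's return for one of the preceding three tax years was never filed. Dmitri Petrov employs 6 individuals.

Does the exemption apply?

No — not exempt.

(i) ≤ 13 employees — holds.
(ii) not (nonprofit) — holds.
So (a) is satisfied (T AND T).
(b) no delinquency — met.
(1): T OR T → true.
(A) >40% out-of-jur. sales — not satisfied.
(B) has storefront — fails.
(C) returns current — fails.
(D) receipts ≤ $75,000 — not satisfied.
(i): F OR F OR F OR F → false.
(ii) ≥40% agricultural — holds.
So (a) is not satisfied (F AND T).
(b) not (in enterprise zone) — fails.
(2) = F OR F = false.
Overall = T AND F = false.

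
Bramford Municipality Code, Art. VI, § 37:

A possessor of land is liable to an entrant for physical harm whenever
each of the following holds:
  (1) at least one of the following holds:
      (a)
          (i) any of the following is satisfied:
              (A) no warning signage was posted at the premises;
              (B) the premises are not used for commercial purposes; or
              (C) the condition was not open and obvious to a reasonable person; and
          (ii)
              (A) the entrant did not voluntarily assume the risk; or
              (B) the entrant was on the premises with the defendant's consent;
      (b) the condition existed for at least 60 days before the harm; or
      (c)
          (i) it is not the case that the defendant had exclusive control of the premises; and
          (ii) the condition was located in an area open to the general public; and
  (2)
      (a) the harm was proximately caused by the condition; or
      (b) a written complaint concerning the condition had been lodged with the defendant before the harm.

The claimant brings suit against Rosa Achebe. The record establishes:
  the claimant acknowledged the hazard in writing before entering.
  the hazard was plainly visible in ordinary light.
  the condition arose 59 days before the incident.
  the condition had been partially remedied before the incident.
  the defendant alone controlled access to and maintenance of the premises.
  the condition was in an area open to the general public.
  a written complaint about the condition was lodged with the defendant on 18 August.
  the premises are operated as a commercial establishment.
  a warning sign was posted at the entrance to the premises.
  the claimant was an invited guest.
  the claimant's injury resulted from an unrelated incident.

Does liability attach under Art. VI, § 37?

(A) no signage posted — fails.
(B) not (commercial use) — not met.
(C) not open/obvious — not met.
(i): F OR F OR F → false.
(A) no assumed risk — not met.
(B) consent to enter — satisfied.
(ii): F OR T → true.
(a) = F AND T = false.
(b) condition ≥60 days old — not met.
(i) not (exclusive control) — fails.
(ii) public area — holds.
(c) = F AND T = false.
(1) = F OR F OR F = false.
(a) proximate cause — not satisfied.
(b) complaint lodged — holds.
(2): F OR T → true.
So Overall is not satisfied (F AND T).

No — not liable.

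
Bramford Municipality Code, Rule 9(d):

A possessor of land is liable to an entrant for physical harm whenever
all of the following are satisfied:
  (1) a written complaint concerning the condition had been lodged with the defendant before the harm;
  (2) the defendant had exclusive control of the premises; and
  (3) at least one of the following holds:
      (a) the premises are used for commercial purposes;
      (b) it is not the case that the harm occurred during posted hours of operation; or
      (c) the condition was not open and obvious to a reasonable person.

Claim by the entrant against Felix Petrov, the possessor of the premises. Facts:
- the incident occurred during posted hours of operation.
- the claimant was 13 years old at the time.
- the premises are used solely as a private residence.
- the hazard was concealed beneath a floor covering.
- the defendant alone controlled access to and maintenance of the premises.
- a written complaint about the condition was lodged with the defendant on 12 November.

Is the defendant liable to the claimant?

(1) complaint lodged — satisfied.
(2) exclusive control — holds.
(a) commercial use — not met.
(b) not (during posted hours) — fails.
(c) not open/obvious — satisfied.
(3): F OR F OR T → true.
Overall = T AND T AND T = true.

Yes — liable.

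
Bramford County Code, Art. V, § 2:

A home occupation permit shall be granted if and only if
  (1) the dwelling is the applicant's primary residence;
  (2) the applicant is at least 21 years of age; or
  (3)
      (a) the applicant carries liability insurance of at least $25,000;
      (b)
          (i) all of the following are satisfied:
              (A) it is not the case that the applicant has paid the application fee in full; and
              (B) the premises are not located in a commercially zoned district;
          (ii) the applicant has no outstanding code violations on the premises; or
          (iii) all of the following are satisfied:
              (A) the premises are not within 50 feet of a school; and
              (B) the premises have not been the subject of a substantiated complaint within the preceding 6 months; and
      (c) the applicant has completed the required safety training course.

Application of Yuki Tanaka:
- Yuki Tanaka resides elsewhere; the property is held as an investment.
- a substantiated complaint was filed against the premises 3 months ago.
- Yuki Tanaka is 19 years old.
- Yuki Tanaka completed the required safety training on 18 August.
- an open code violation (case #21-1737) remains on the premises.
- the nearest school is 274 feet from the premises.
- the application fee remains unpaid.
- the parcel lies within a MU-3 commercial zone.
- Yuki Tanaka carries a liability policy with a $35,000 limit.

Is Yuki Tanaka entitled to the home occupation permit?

No — denied.

(1) primary residence — fails.
(2) age ≥ 21 — not satisfied.
(a) insurance ≥ $25,000 — satisfied.
(A) not (fee paid) — satisfied.
(B) not (commercially zoned) — not met.
(i): T AND F → false.
(ii) no code violations — not satisfied.
(A) ≥50 ft from school — satisfied.
(B) no complaint in 6 mo. — not satisfied.
(iii): T AND F → false.
So (b) is not satisfied (F OR F OR F).
(c) safety training — holds.
(3) = T AND F AND T = false.
Overall: F OR F OR F → false.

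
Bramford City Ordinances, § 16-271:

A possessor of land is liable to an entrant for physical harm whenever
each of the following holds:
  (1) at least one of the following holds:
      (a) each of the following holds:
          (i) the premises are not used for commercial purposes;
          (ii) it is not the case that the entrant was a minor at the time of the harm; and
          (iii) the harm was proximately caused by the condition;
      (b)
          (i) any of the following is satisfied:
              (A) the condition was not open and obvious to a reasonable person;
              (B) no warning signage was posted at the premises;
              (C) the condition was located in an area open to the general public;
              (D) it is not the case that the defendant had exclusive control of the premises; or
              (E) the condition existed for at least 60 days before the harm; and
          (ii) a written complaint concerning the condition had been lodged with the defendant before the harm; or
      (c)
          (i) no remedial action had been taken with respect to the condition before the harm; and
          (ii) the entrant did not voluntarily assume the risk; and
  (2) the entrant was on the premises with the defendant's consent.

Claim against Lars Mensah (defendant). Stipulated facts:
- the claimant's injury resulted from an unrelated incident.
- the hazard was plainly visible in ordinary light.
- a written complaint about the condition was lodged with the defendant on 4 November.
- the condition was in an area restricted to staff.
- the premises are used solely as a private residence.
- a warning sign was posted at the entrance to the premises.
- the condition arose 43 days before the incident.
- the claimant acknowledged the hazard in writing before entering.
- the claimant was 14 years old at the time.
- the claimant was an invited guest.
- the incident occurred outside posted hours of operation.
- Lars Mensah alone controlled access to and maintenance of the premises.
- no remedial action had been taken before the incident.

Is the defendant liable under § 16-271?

No — not liable.

(i) not (commercial use) — satisfied.
(ii) not (entrant a minor) — not met.
(iii) proximate cause — not met.
(a): T AND F AND F → false.
(A) not open/obvious — not satisfied.
(B) no signage posted — fails.
(C) public area — fails.
(D) not (exclusive control) — fails.
(E) condition ≥60 days old — fails.
So (i) is not satisfied (F OR F OR F OR F OR F).
(ii) complaint lodged — holds.
So (b) is not satisfied (F AND T).
(i) no remedial action — holds.
(ii) no assumed risk — not met.
(c) = T AND F = false.
(1): F OR F OR F → false.
(2) consent to enter — satisfied.
So Overall is not satisfied (F AND T).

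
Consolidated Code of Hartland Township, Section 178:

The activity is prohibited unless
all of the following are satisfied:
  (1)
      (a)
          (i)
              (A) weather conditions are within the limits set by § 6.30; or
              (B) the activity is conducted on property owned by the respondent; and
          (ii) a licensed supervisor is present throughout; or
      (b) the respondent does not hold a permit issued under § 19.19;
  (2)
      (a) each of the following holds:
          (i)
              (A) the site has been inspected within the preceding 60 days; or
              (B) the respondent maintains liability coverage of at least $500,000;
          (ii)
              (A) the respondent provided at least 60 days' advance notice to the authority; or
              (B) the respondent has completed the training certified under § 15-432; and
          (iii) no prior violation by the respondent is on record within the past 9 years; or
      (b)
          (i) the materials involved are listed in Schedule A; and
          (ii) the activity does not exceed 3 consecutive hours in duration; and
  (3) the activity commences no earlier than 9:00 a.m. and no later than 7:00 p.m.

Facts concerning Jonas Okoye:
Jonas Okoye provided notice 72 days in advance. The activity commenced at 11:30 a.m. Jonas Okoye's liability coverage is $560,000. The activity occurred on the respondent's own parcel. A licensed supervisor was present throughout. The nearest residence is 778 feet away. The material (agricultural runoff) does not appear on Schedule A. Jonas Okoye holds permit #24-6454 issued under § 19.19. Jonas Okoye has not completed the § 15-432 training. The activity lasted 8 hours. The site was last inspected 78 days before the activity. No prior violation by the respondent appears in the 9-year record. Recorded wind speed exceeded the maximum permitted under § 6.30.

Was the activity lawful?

(A) weather ok — fails.
(B) own property — satisfied.
(i): F OR T → true.
(ii) supervisor present — met.
(a) = T AND T = true.
(b) not (holds permit) — not satisfied.
(1) = T OR F = true.
(A) site inspected — fails.
(B) coverage ≥ $500,000 — met.
(i) = F OR T = true.
(A) ≥60 days' notice — met.
(B) training certified — fails.
(ii) = T OR F = true.
(iii) no prior violation — holds.
(a): T AND T AND T → true.
(i) Schedule A material — not satisfied.
(ii) ≤ 3 hrs duration — not met.
(b) = F AND F = false.
(2) = T OR F = true.
(3) start within hours — holds.
Overall: T AND T AND T → true.

Yes — lawful.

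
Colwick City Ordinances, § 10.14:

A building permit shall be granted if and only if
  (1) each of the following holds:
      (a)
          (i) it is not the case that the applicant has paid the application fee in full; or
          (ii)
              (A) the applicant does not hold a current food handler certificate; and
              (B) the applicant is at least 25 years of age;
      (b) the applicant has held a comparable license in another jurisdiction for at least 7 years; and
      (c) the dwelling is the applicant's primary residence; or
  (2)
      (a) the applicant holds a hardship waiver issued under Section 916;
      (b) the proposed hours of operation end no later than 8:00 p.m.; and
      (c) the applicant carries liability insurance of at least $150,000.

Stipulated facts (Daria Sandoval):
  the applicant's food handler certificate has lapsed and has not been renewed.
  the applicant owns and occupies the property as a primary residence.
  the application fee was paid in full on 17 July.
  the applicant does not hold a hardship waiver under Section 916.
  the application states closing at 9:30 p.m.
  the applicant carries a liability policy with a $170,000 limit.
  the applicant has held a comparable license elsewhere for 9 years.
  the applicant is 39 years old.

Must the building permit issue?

(i) not (fee paid) — not met.
(A) not (food handler cert.) — met.
(B) age ≥ 25 — met.
(ii) = T AND T = true.
So (a) is satisfied (F OR T).
(b) prior license ≥ 7 yr — met.
(c) primary residence — satisfied.
So (1) is satisfied (T AND T AND T).
(a) hardship waiver — fails.
(b) closes by 8 p.m. — fails.
(c) insurance ≥ $150,000 — holds.
So (2) is not satisfied (F AND F AND T).
Overall: T OR F → true.

Yes — granted.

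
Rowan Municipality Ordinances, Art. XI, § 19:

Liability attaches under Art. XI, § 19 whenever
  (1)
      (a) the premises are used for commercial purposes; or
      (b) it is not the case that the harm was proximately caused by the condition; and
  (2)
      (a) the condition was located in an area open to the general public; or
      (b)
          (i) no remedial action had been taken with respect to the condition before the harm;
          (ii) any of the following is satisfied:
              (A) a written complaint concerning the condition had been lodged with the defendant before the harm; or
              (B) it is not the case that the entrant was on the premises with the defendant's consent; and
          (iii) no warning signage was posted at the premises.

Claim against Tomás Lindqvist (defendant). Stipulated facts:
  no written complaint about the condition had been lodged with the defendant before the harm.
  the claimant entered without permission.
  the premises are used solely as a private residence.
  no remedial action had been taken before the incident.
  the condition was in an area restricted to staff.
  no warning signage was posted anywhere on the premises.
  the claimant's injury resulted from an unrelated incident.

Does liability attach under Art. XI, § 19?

(a) commercial use — not met.
(b) not (proximate cause) — satisfied.
(1) = F OR T = true.
(a) public area — fails.
(i) no remedial action — met.
(A) complaint lodged — fails.
(B) not (consent to enter) — met.
(ii) = F OR T = true.
(iii) no signage posted — holds.
So (b) is satisfied (T AND T AND T).
(2) = F OR T = true.
Overall: T AND T → true.

Yes — liable.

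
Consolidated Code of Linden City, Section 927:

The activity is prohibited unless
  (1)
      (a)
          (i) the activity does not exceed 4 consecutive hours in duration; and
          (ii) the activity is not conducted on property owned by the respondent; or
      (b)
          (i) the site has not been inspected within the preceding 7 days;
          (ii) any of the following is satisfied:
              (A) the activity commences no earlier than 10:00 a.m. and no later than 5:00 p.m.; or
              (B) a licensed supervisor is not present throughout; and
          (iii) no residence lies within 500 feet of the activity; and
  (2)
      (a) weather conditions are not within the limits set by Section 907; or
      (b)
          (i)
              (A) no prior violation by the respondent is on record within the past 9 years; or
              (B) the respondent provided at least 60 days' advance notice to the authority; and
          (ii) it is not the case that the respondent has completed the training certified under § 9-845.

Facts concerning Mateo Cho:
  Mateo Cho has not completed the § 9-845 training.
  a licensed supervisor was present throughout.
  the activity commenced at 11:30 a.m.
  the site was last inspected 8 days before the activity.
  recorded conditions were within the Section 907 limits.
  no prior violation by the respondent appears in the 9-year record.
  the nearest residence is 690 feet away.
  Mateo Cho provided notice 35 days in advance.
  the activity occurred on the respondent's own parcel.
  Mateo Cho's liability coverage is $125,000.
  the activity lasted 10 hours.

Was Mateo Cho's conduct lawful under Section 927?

(i) ≤ 4 hrs duration — fails.
(ii) not (own property) — fails.
(a): F AND F → false.
(i) not (site inspected) — met.
(A) start within hours — holds.
(B) not (supervisor present) — not met.
(ii): T OR F → true.
(iii) no residence in 500 ft — holds.
(b) = T AND T AND T = true.
So (1) is satisfied (F OR T).
(a) not (weather ok) — not satisfied.
(A) no prior violation — satisfied.
(B) ≥60 days' notice — fails.
(i): T OR F → true.
(ii) not (training certified) — met.
So (b) is satisfied (T AND T).
(2): F OR T → true.
Overall = T AND T = true.

Yes — lawful.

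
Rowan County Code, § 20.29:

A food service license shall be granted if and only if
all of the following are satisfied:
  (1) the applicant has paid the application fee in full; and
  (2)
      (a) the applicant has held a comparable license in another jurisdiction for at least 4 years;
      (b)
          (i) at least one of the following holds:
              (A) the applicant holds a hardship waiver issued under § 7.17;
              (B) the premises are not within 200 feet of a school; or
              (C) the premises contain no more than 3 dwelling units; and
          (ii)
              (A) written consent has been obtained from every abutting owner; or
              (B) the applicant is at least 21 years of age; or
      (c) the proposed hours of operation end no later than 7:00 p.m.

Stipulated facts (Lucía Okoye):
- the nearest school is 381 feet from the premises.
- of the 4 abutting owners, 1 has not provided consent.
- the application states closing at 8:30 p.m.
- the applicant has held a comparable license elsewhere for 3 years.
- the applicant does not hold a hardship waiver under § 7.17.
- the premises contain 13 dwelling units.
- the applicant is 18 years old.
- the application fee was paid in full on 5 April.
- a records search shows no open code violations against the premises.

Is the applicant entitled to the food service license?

No — denied.

(1) fee paid — holds.
(a) prior license ≥ 4 yr — fails.
(A) hardship waiver — not satisfied.
(B) ≥200 ft from school — satisfied.
(C) ≤ 3 units — fails.
So (i) is satisfied (F OR T OR F).
(A) all abutters consent — not satisfied.
(B) age ≥ 21 — not satisfied.
So (ii) is not satisfied (F OR F).
(b): T AND F → false.
(c) closes by 7 p.m. — fails.
(2): F OR F OR F → false.
So Overall is not satisfied (T AND F).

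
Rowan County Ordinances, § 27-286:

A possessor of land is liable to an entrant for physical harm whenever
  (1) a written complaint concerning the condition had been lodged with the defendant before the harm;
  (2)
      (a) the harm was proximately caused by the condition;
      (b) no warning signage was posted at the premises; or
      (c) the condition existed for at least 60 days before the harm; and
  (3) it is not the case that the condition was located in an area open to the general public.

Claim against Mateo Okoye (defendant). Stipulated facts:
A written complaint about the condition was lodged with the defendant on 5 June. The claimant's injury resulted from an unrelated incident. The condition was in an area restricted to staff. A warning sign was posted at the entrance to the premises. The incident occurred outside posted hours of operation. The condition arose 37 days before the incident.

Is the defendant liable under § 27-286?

No — not liable.

(1) complaint lodged — met.
(a) proximate cause — fails.
(b) no signage posted — not met.
(c) condition ≥60 days old — not met.
So (2) is not satisfied (F OR F OR F).
(3) not (public area) — holds.
Overall = T AND F AND T = false.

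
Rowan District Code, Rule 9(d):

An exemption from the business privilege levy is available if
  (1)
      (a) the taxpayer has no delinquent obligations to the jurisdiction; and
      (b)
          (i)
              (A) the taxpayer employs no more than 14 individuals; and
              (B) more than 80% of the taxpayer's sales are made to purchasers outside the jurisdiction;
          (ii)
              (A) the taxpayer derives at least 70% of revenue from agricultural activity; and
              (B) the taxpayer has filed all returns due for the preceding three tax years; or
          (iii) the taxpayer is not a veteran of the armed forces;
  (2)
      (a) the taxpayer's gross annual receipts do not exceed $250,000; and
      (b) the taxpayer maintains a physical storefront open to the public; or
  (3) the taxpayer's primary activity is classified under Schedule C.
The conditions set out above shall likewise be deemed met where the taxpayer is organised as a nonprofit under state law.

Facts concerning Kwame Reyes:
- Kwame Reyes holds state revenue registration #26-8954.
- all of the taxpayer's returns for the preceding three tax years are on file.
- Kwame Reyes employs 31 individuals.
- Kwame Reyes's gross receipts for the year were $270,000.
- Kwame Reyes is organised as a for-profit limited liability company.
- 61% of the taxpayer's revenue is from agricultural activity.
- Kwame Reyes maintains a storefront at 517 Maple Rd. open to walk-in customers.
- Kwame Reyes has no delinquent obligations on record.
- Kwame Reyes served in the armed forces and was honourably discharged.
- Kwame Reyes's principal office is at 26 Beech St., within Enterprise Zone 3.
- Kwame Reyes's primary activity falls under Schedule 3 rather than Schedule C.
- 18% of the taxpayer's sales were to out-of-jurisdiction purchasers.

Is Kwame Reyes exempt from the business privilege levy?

No — not exempt.

(a) no delinquency — met.
(A) ≤ 14 employees — fails.
(B) >80% out-of-jur. sales — fails.
(i) = F AND F = false.
(A) ≥70% agricultural — fails.
(B) returns current — met.
So (ii) is not satisfied (F AND T).
(iii) not (veteran) — not met.
(b) = F OR F OR F = false.
(1): T AND F → false.
(a) receipts ≤ $250,000 — not satisfied.
(b) has storefront — holds.
So (2) is not satisfied (F AND T).
(3) Schedule C activity — not satisfied.
Overall: F OR F OR F → false.
Exception (nonprofit) — not satisfied.
Result: main false OR exception false → false.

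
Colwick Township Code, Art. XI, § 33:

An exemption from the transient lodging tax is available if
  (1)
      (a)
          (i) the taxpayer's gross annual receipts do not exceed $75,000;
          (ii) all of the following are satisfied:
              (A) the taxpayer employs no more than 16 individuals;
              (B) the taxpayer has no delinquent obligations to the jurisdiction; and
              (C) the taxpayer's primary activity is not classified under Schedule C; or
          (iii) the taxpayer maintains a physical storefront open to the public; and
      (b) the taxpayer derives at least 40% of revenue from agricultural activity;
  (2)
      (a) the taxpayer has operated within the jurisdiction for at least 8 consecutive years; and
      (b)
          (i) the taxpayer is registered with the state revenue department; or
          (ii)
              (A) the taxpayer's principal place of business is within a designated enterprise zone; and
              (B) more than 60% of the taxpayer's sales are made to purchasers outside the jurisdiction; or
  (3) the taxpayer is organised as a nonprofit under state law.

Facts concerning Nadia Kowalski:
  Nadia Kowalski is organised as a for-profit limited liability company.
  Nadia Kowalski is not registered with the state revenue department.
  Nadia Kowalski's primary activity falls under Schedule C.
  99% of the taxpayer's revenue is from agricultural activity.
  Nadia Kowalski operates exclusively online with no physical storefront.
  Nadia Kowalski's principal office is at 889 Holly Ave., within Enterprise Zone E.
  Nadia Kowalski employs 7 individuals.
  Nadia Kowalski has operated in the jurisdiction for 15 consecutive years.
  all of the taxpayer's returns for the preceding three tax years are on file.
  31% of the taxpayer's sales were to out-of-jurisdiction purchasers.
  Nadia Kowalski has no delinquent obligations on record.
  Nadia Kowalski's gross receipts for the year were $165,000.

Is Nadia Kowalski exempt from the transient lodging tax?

No — not exempt.

(i) receipts ≤ $75,000 — fails.
(A) ≤ 16 employees — satisfied.
(B) no delinquency — satisfied.
(C) not (Schedule C activity) — not satisfied.
(ii) = T AND T AND F = false.
(iii) has storefront — not satisfied.
(a) = F OR F OR F = false.
(b) ≥40% agricultural — holds.
(1): F AND T → false.
(a) ≥ 8 yrs in jurisdiction — holds.
(i) state-registered — not met.
(A) in enterprise zone — met.
(B) >60% out-of-jur. sales — not met.
So (ii) is not satisfied (T AND F).
(b) = F OR F = false.
(2): T AND F → false.
(3) nonprofit — fails.
Overall = F OR F OR F = false.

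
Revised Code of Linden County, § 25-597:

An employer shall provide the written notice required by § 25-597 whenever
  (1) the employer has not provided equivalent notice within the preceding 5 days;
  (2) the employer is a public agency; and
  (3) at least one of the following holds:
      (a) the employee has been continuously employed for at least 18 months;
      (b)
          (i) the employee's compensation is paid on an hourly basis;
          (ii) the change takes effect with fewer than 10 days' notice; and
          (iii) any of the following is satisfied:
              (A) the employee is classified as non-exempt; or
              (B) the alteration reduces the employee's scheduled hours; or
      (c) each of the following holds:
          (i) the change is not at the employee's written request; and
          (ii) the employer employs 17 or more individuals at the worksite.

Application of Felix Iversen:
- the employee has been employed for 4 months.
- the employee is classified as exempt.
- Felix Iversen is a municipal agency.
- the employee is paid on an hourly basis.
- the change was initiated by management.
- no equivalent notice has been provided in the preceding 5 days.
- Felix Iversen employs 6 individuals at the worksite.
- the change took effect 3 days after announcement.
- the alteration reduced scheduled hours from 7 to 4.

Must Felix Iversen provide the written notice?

Yes — required.

(1) no recent notice — satisfied.
(2) public agency — met.
(a) tenure ≥ 18 mo. — not satisfied.
(i) hourly-paid — met.
(ii) < 10 days' notice — holds.
(A) non-exempt — not met.
(B) hours reduced — holds.
So (iii) is satisfied (F OR T).
(b) = T AND T AND T = true.
(i) not employee-requested — holds.
(ii) ≥ 17 at site — not met.
So (c) is not satisfied (T AND F).
(3) = F OR T OR F = true.
So Overall is satisfied (T AND T AND T).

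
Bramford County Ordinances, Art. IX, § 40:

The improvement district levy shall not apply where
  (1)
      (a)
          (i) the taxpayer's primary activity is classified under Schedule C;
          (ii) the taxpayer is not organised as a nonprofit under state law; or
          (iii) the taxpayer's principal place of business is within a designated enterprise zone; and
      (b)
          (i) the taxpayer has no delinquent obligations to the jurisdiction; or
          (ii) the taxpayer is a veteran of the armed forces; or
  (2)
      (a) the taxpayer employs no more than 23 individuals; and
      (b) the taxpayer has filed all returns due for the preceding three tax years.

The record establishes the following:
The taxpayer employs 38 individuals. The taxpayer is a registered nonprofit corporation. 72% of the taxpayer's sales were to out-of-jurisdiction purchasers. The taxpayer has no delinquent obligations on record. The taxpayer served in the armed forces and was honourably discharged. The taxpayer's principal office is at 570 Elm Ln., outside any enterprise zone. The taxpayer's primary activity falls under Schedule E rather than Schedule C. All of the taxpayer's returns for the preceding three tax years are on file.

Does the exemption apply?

(i) Schedule C activity — fails.
(ii) not (nonprofit) — not satisfied.
(iii) in enterprise zone — not satisfied.
(a): F OR F OR F → false.
(i) no delinquency — satisfied.
(ii) veteran — satisfied.
(b): T OR T → true.
So (1) is not satisfied (F AND T).
(a) ≤ 23 employees — not met.
(b) returns current — met.
(2) = F AND T = false.
Overall: F OR F → false.

No — not exempt.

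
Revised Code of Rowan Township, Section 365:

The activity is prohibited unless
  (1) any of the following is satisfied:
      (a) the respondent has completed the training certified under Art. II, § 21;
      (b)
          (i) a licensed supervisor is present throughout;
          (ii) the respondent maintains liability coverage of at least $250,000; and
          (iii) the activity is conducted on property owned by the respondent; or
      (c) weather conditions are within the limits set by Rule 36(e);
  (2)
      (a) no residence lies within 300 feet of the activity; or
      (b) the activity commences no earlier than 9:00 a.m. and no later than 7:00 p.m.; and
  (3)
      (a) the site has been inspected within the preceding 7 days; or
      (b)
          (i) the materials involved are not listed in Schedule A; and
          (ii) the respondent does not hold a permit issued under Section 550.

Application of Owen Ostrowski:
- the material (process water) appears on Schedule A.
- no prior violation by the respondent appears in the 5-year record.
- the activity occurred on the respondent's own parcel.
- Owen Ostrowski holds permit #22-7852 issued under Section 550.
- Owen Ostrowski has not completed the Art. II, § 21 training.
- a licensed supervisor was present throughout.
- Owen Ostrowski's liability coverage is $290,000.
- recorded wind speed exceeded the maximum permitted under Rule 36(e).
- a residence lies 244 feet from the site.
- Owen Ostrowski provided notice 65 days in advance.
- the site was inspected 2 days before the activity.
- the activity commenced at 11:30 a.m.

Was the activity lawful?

Yes — lawful.

(a) training certified — fails.
(i) supervisor present — holds.
(ii) coverage ≥ $250,000 — satisfied.
(iii) own property — holds.
(b) = T AND T AND T = true.
(c) weather ok — not satisfied.
(1): F OR T OR F → true.
(a) no residence in 300 ft — not met.
(b) start within hours — met.
(2) = F OR T = true.
(a) site inspected — satisfied.
(i) not (Schedule A material) — not satisfied.
(ii) not (holds permit) — fails.
(b): F AND F → false.
So (3) is satisfied (T OR F).
Overall = T AND T AND T = true.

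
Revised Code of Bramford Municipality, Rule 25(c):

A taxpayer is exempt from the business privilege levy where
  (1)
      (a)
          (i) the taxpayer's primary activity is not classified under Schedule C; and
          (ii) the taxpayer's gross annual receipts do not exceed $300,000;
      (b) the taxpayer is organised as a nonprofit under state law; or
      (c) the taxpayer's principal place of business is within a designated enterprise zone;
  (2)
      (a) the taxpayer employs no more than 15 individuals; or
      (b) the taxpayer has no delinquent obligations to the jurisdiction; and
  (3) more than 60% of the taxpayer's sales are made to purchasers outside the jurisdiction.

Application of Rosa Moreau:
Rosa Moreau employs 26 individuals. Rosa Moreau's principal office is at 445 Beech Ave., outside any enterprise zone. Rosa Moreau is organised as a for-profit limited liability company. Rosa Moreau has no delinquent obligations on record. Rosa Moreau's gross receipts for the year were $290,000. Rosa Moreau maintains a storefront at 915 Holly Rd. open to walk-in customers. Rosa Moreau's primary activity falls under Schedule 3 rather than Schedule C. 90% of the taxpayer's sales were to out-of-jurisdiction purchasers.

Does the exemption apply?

(i) not (Schedule C activity) — met.
(ii) receipts ≤ $300,000 — satisfied.
So (a) is satisfied (T AND T).
(b) nonprofit — fails.
(c) in enterprise zone — not met.
(1): T OR F OR F → true.
(a) ≤ 15 employees — not met.
(b) no delinquency — holds.
(2) = F OR T = true.
(3) >60% out-of-jur. sales — satisfied.
So Overall is satisfied (T AND T AND T).

Yes — exempt.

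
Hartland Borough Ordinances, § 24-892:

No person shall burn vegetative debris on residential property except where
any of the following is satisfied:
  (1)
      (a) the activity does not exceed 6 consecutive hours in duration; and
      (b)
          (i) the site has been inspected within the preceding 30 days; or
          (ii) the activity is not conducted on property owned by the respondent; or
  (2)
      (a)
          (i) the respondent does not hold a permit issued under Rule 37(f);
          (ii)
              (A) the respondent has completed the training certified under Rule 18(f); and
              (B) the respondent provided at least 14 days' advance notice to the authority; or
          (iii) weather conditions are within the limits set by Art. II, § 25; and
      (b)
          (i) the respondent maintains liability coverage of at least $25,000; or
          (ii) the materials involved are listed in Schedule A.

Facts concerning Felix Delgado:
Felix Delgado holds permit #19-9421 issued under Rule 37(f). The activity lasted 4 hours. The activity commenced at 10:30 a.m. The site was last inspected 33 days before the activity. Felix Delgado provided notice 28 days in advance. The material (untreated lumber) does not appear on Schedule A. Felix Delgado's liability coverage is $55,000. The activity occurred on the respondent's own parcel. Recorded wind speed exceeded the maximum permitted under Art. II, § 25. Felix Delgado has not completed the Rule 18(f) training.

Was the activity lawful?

No — unlawful.

(a) ≤ 6 hrs duration — holds.
(i) site inspected — fails.
(ii) not (own property) — fails.
(b) = F OR F = false.
(1) = T AND F = false.
(i) not (holds permit) — fails.
(A) training certified — fails.
(B) ≥14 days' notice — holds.
(ii): F AND T → false.
(iii) weather ok — not satisfied.
(a) = F OR F OR F = false.
(i) coverage ≥ $25,000 — satisfied.
(ii) Schedule A material — not satisfied.
(b) = T OR F = true.
(2): F AND T → false.
Overall: F OR F → false.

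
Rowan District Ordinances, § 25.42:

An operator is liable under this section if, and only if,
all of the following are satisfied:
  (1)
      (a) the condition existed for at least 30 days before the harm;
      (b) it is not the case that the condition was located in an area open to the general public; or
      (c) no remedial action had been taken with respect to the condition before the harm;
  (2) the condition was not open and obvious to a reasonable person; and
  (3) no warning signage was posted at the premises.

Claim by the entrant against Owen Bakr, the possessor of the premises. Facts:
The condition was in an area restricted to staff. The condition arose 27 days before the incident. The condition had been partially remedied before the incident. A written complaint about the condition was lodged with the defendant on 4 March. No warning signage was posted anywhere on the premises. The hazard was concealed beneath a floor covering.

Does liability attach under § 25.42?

(a) condition ≥30 days old — not met.
(b) not (public area) — met.
(c) no remedial action — not satisfied.
(1) = F OR T OR F = true.
(2) not open/obvious — holds.
(3) no signage posted — satisfied.
So Overall is satisfied (T AND T AND T).

Yes — liable.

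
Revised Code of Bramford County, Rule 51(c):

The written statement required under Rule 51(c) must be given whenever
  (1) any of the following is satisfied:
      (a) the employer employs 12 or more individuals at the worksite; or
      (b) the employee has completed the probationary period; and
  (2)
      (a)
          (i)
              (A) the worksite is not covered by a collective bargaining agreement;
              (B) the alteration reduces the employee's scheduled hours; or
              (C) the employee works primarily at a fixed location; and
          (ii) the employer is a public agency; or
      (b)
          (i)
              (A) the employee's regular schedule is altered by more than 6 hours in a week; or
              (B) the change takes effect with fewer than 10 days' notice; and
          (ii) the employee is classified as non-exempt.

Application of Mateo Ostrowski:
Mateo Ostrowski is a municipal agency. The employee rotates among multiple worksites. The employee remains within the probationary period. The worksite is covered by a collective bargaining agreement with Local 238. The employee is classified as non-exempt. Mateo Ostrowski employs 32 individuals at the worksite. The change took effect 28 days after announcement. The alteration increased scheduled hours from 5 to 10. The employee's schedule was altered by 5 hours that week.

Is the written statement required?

(a) ≥ 12 at site — holds.
(b) past probation — not met.
(1) = T OR F = true.
(A) no CBA — not satisfied.
(B) hours reduced — not met.
(C) fixed location — not satisfied.
(i): F OR F OR F → false.
(ii) public agency — met.
(a) = F AND T = false.
(A) schedule shift > 6h — not satisfied.
(B) < 10 days' notice — fails.
(i): F OR F → false.
(ii) non-exempt — met.
So (b) is not satisfied (F AND T).
So (2) is not satisfied (F OR F).
So Overall is not satisfied (T AND F).

No — not required.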